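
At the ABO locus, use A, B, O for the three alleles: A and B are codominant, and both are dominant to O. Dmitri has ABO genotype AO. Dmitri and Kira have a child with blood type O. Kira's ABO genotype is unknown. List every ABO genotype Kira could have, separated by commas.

For each candidate genotype of Kira, check whether crossing it with AO can produce every observed child phenotype.
  AA → possible child types {A} ✗
  AB → possible child types {A, B, AB} ✗
  AO → possible child types {O, A} ✓
  BB → possible child types {B, AB} ✗
  BO → possible child types {O, A, B, AB} ✓
  OO → possible child types {O, A} ✓

AO, BO, OO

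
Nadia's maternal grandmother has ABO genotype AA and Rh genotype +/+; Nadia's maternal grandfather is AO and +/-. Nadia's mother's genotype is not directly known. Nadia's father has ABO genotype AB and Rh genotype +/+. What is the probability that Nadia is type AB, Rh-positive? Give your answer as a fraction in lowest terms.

3/8

Nadia's mother's ABO genotype from AA × AO: 1/2 AA, 1/2 AO.
Crossing each possibility with the father AB and summing P(type AB): 1/2·1/2 + 1/2·1/4 = 3/8.
Similarly for Rh via the mother's Rh distribution: P(Rh+) = 1.
Independent loci: 3/8 × 1 = 3/8.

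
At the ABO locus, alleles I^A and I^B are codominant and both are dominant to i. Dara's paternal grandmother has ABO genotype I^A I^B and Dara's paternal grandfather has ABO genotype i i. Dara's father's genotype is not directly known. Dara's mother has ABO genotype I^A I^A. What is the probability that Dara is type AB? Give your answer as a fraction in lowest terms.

Dara's father's ABO genotype from I^A I^B × i i: 1/2 I^A i, 1/2 I^B i.
Crossing each possibility with the mother I^A I^A and summing P(type AB): 1/2·0 + 1/2·1/2 = 1/4.

1/4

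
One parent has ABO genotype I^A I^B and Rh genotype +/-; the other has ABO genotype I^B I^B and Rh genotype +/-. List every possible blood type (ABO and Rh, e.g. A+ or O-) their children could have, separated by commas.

B+, B-, AB+, AB-

Gametes from I^A I^B × I^B I^B give offspring ABO genotypes I^A I^B, I^B I^B, i.e. phenotypes B, AB.
Rh cross +/- × +/- → phenotypes Rh+, Rh-.
Combining independently: B+, B-, AB+, AB-.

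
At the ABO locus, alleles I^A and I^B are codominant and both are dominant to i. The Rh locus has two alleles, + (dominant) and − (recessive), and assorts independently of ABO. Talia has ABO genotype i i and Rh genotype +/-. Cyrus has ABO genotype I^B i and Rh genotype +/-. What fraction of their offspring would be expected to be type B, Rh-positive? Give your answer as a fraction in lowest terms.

3/8

ABO cross i i × I^B i → offspring phenotypes: 1/2 O, 1/2 B.
Rh cross +/- × +/- → 3/4 Rh+, 1/4 Rh-.
Independent loci: P(type B, Rh-positive) = 1/2 × 3/4 = 3/8.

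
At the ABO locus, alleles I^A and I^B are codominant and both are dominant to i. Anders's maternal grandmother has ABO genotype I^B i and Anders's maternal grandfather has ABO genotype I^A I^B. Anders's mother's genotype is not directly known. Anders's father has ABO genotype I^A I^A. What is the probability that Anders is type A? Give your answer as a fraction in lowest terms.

Anders's mother's ABO genotype from I^B i × I^A I^B: 1/4 I^A I^B, 1/4 I^A i, 1/4 I^B I^B, 1/4 I^B i.
Crossing each possibility with the father I^A I^A and summing P(type A): 1/4·1/2 + 1/4·1 + 1/4·0 + 1/4·1/2 = 1/2.

1/2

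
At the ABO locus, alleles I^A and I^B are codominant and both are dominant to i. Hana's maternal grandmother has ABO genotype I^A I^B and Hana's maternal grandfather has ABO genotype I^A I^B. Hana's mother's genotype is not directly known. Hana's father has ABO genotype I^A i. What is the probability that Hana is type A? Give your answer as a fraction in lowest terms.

1/2

Hana's mother's ABO genotype from I^A I^B × I^A I^B: 1/4 I^A I^A, 1/2 I^A I^B, 1/4 I^B I^B.
Crossing each possibility with the father I^A i and summing P(type A): 1/4·1 + 1/2·1/2 + 1/4·0 = 1/2.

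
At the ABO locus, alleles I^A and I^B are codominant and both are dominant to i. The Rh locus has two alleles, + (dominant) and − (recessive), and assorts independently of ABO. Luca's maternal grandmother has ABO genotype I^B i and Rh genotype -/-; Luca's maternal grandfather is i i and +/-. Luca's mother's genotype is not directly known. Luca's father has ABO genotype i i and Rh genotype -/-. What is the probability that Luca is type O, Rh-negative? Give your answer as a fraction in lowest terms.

9/16

Luca's mother's ABO genotype from I^B i × i i: 1/2 I^B i, 1/2 i i.
Crossing each possibility with the father i i and summing P(type O): 1/2·1/2 + 1/2·1 = 3/4.
Similarly for Rh via the mother's Rh distribution: P(Rh-) = 3/4.
Independent loci: 3/4 × 3/4 = 9/16.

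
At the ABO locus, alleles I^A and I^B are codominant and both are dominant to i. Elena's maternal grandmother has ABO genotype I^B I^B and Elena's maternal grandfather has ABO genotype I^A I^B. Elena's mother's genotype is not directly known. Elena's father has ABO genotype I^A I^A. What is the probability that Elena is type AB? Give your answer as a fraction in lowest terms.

Elena's mother's ABO genotype from I^B I^B × I^A I^B: 1/2 I^A I^B, 1/2 I^B I^B.
Crossing each possibility with the father I^A I^A and summing P(type AB): 1/2·1/2 + 1/2·1 = 3/4.

3/4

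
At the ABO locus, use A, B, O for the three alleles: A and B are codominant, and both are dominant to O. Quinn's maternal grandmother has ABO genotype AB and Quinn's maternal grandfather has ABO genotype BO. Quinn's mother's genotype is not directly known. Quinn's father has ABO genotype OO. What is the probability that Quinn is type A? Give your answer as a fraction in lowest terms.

Quinn's mother's ABO genotype from AB × BO: 1/4 AB, 1/4 AO, 1/4 BB, 1/4 BO.
Crossing each possibility with the father OO and summing P(type A): 1/4·1/2 + 1/4·1/2 + 1/4·0 + 1/4·0 = 1/4.

1/4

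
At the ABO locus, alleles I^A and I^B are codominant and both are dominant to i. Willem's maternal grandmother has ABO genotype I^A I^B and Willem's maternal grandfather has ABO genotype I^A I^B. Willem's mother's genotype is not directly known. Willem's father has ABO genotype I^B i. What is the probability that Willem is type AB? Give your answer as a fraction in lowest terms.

1/4

Willem's mother's ABO genotype from I^A I^B × I^A I^B: 1/4 I^A I^A, 1/2 I^A I^B, 1/4 I^B I^B.
Crossing each possibility with the father I^B i and summing P(type AB): 1/4·1/2 + 1/2·1/4 + 1/4·0 = 1/4.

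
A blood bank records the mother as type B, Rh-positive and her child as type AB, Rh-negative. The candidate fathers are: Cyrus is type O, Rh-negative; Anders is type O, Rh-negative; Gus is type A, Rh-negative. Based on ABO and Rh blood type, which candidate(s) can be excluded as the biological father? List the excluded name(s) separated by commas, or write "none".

A candidate is excluded only if no genotype consistent with his phenotype could produce a type AB, Rh-negative child with a type B, Rh-positive mother.
Cyrus (type O, Rh-): no genotype consistent with that phenotype can produce a type-AB Rh- child with a type-B mother.
Anders (type O, Rh-): no genotype consistent with that phenotype can produce a type-AB Rh- child with a type-B mother.

Cyrus, Anders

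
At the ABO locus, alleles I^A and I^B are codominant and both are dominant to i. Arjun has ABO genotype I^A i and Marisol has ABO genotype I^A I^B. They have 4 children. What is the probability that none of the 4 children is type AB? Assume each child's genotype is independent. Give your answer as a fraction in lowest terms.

ABO cross I^A i × I^A I^B → 1/2 A, 1/4 B, 1/4 AB.
So P(type AB) = 1/4 per child.
P(not type AB) = 3/4 for one child; (3/4)^4 = 81/256.

81/256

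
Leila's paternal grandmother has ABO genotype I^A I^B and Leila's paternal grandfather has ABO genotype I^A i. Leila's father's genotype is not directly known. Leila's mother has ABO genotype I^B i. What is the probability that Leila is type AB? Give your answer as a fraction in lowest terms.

Leila's father's ABO genotype from I^A I^B × I^A i: 1/4 I^A I^A, 1/4 I^A I^B, 1/4 I^A i, 1/4 I^B i.
Crossing each possibility with the mother I^B i and summing P(type AB): 1/4·1/2 + 1/4·1/4 + 1/4·1/4 + 1/4·0 = 1/4.

1/4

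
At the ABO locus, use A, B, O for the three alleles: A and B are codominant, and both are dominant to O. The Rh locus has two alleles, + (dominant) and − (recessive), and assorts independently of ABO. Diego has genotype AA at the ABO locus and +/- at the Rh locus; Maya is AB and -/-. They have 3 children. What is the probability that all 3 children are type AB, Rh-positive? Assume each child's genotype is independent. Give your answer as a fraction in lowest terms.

ABO cross AA × AB → 1/2 A, 1/2 AB.
Rh cross +/- × -/- → 1/2 Rh+, 1/2 Rh-; so P(type AB, Rh-positive) = 1/2 × 1/2 = 1/4 per child.
All 3 independent: (1/4)^3 = 1/64.

1/64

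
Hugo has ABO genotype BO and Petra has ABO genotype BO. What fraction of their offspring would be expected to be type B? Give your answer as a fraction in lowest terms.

ABO cross BO × BO → offspring phenotypes: 1/4 O, 3/4 B.
So P(type B) = 3/4.

3/4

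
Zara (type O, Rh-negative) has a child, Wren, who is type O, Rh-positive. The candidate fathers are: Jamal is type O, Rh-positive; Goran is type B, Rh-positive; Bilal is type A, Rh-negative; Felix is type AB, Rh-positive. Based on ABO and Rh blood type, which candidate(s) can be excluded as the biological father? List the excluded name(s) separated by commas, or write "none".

Bilal, Felix

A candidate is excluded only if no genotype consistent with his phenotype could produce a type O, Rh-positive child with a type O, Rh-negative mother.
Bilal (type A, Rh-): no genotype consistent with that phenotype can produce a type-O Rh+ child with a type-O mother.
Felix (type AB, Rh+): no genotype consistent with that phenotype can produce a type-O Rh+ child with a type-O mother.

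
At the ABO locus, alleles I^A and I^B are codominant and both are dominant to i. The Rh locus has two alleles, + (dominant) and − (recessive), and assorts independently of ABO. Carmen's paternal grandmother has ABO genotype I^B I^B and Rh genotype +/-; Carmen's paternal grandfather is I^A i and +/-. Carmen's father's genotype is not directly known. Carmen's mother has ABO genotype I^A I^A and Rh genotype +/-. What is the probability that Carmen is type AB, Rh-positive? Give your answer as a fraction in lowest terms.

Carmen's father's ABO genotype from I^B I^B × I^A i: 1/2 I^A I^B, 1/2 I^B i.
Crossing each possibility with the mother I^A I^A and summing P(type AB): 1/2·1/2 + 1/2·1/2 = 1/2.
Similarly for Rh via the father's Rh distribution: P(Rh+) = 3/4.
Independent loci: 1/2 × 3/4 = 3/8.

3/8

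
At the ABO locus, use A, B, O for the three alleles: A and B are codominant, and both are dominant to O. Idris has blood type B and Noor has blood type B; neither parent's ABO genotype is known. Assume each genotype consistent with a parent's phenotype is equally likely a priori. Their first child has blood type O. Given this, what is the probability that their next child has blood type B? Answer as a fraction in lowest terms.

Possible genotypes: Idris ∈ {BB, BO}; Noor ∈ {BB, BO}.
Weight each parental genotype pair by prior × P(type-O child):
  BO × BO: posterior weight 1; P(next child type B) = 3/4.
Weighted sum = 3/4.

3/4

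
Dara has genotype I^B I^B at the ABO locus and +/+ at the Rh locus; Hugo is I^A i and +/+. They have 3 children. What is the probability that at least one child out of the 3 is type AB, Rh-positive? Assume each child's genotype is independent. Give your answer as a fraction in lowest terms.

ABO cross I^B I^B × I^A i → 1/2 B, 1/2 AB.
Rh cross +/+ × +/+ → 1 Rh+; so P(type AB, Rh-positive) = 1/2 × 1 = 1/2 per child.
P(none) = (1/2)^3 = 1/8; P(at least one) = 1 − 1/8 = 7/8.

7/8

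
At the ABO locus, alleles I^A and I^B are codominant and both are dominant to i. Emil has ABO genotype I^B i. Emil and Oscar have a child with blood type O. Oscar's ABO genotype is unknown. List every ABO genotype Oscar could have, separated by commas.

I^A i, I^B i, i i

For each candidate genotype of Oscar, check whether crossing it with I^B i can produce every observed child phenotype.
  I^A I^A → possible child types {A, AB} ✗
  I^A I^B → possible child types {A, B, AB} ✗
  I^A i → possible child types {O, A, B, AB} ✓
  I^B I^B → possible child types {B} ✗
  I^B i → possible child types {O, B} ✓
  i i → possible child types {O, B} ✓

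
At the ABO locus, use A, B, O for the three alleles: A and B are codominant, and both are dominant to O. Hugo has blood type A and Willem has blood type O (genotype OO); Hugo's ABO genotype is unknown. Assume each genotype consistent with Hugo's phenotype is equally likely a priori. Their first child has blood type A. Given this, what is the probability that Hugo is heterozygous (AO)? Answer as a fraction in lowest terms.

1/3

Possible genotypes: Hugo ∈ {AA, AO}; Willem ∈ {OO}.
Weight each parental genotype pair by prior × P(type-A child):
  AA × OO: posterior weight 2/3.
  AO × OO: posterior weight 1/3.
Sum the posterior weight over pairs where Hugo is AO: 1/3.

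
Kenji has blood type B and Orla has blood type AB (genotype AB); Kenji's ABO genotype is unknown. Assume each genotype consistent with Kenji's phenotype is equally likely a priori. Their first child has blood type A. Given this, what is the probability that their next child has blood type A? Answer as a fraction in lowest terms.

1/4

Possible genotypes: Kenji ∈ {BB, BO}; Orla ∈ {AB}.
Weight each parental genotype pair by prior × P(type-A child):
  BO × AB: posterior weight 1; P(next child type A) = 1/4.
Weighted sum = 1/4.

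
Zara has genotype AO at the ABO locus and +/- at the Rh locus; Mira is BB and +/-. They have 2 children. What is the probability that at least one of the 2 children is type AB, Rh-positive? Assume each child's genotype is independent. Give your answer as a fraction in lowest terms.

ABO cross AO × BB → 1/2 B, 1/2 AB.
Rh cross +/- × +/- → 3/4 Rh+, 1/4 Rh-; so P(type AB, Rh-positive) = 1/2 × 3/4 = 3/8 per child.
P(none) = (5/8)^2 = 25/64; P(at least one) = 1 − 25/64 = 39/64.

39/64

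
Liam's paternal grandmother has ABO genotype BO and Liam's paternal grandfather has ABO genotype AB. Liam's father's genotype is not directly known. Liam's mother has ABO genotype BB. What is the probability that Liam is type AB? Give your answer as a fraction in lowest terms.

1/4

Liam's father's ABO genotype from BO × AB: 1/4 AB, 1/4 AO, 1/4 BB, 1/4 BO.
Crossing each possibility with the mother BB and summing P(type AB): 1/4·1/2 + 1/4·1/2 + 1/4·0 + 1/4·0 = 1/4.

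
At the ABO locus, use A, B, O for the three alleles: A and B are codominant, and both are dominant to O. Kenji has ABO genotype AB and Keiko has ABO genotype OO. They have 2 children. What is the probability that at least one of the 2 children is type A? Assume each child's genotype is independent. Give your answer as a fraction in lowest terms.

3/4

ABO cross AB × OO → 1/2 A, 1/2 B.
So P(type A) = 1/2 per child.
P(none) = (1/2)^2 = 1/4; P(at least one) = 1 − 1/4 = 3/4.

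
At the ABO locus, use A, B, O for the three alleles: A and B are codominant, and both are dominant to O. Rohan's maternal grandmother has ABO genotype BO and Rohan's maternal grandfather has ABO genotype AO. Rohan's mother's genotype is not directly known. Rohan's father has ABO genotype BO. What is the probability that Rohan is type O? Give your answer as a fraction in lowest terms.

1/4

Rohan's mother's ABO genotype from BO × AO: 1/4 AB, 1/4 AO, 1/4 BO, 1/4 OO.
Crossing each possibility with the father BO and summing P(type O): 1/4·0 + 1/4·1/4 + 1/4·1/4 + 1/4·1/2 = 1/4.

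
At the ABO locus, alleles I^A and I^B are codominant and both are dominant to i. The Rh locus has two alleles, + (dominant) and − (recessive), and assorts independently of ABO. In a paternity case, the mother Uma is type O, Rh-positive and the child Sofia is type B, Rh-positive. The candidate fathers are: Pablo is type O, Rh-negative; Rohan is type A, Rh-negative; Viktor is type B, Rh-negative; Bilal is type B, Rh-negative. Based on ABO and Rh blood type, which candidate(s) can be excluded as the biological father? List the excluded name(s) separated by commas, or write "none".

A candidate is excluded only if no genotype consistent with his phenotype could produce a type B, Rh-positive child with a type O, Rh-positive mother.
Pablo (type O, Rh-): no genotype consistent with that phenotype can produce a type-B Rh+ child with a type-O mother.
Rohan (type A, Rh-): no genotype consistent with that phenotype can produce a type-B Rh+ child with a type-O mother.

Pablo, Rohan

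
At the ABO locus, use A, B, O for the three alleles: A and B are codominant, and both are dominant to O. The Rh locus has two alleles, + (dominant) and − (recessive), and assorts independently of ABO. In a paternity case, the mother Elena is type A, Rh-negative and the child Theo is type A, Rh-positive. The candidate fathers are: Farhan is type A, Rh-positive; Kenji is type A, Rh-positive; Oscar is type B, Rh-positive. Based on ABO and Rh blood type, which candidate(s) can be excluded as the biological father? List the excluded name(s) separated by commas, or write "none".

none

A candidate is excluded only if no genotype consistent with his phenotype could produce a type A, Rh-positive child with a type A, Rh-negative mother.
Every candidate has at least one consistent genotype combination, so none can be excluded.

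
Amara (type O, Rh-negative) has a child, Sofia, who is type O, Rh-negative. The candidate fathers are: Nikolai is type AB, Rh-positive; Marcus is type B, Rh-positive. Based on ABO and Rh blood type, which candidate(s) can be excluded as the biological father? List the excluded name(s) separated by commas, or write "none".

Nikolai

A candidate is excluded only if no genotype consistent with his phenotype could produce a type O, Rh-negative child with a type O, Rh-negative mother.
Nikolai (type AB, Rh+): no genotype consistent with that phenotype can produce a type-O Rh- child with a type-O mother.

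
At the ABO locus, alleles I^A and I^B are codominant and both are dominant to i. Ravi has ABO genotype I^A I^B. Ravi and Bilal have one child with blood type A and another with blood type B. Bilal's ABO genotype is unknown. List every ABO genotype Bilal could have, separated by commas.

I^A I^B, I^A i, I^B i, i i

For each candidate genotype of Bilal, check whether crossing it with I^A I^B can produce every observed child phenotype.
  I^A I^A → possible child types {A, AB} ✗
  I^A I^B → possible child types {A, B, AB} ✓
  I^A i → possible child types {A, B, AB} ✓
  I^B I^B → possible child types {B, AB} ✗
  I^B i → possible child types {A, B, AB} ✓
  i i → possible child types {A, B} ✓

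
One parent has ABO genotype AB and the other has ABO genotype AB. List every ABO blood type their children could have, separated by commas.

A, B, AB

Gametes from AB × AB give offspring ABO genotypes AA, AB, BB, i.e. phenotypes A, B, AB.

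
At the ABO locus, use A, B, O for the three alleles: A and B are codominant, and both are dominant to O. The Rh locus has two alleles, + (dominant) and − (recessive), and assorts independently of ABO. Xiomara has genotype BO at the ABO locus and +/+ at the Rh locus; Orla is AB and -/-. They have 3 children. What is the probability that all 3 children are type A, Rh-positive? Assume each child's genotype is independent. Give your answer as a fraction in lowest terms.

1/64

ABO cross BO × AB → 1/4 A, 1/2 B, 1/4 AB.
Rh cross +/+ × -/- → 1 Rh+; so P(type A, Rh-positive) = 1/4 × 1 = 1/4 per child.
All 3 independent: (1/4)^3 = 1/64.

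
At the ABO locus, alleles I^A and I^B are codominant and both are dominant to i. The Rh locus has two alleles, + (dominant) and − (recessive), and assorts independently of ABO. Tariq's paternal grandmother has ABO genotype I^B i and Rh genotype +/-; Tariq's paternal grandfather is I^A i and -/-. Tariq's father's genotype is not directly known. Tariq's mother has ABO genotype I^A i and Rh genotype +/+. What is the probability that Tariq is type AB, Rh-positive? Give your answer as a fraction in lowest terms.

1/8

Tariq's father's ABO genotype from I^B i × I^A i: 1/4 I^A I^B, 1/4 I^A i, 1/4 I^B i, 1/4 i i.
Crossing each possibility with the mother I^A i and summing P(type AB): 1/4·1/4 + 1/4·0 + 1/4·1/4 + 1/4·0 = 1/8.
Similarly for Rh via the father's Rh distribution: P(Rh+) = 1.
Independent loci: 1/8 × 1 = 1/8.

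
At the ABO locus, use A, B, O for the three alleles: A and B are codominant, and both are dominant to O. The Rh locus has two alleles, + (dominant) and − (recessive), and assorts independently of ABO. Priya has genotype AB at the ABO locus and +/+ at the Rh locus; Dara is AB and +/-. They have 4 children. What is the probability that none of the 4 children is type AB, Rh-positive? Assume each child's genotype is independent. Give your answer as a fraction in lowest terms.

ABO cross AB × AB → 1/4 A, 1/4 B, 1/2 AB.
Rh cross +/+ × +/- → 1 Rh+; so P(type AB, Rh-positive) = 1/2 × 1 = 1/2 per child.
P(not type AB, Rh-positive) = 1/2 for one child; (1/2)^4 = 1/16.

1/16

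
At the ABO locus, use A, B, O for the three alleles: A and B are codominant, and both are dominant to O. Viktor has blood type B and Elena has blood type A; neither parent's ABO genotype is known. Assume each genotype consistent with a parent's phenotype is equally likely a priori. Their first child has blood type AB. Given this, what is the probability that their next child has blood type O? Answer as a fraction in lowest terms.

1/36

Possible genotypes: Viktor ∈ {BB, BO}; Elena ∈ {AA, AO}.
Weight each parental genotype pair by prior × P(type-AB child):
  BB × AA: posterior weight 4/9; P(next child type O) = 0.
  BB × AO: posterior weight 2/9; P(next child type O) = 0.
  BO × AA: posterior weight 2/9; P(next child type O) = 0.
  BO × AO: posterior weight 1/9; P(next child type O) = 1/4.
Weighted sum = 1/36.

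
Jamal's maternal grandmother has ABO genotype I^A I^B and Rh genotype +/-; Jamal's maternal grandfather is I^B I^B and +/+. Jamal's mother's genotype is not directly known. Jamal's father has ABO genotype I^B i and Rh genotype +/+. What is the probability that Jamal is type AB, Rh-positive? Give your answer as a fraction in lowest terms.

1/8

Jamal's mother's ABO genotype from I^A I^B × I^B I^B: 1/2 I^A I^B, 1/2 I^B I^B.
Crossing each possibility with the father I^B i and summing P(type AB): 1/2·1/4 + 1/2·0 = 1/8.
Similarly for Rh via the mother's Rh distribution: P(Rh+) = 1.
Independent loci: 1/8 × 1 = 1/8.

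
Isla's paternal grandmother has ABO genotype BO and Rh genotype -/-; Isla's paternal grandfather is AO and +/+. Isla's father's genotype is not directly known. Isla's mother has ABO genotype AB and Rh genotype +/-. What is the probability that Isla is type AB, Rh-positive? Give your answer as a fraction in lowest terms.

3/16

Isla's father's ABO genotype from BO × AO: 1/4 AB, 1/4 AO, 1/4 BO, 1/4 OO.
Crossing each possibility with the mother AB and summing P(type AB): 1/4·1/2 + 1/4·1/4 + 1/4·1/4 + 1/4·0 = 1/4.
Similarly for Rh via the father's Rh distribution: P(Rh+) = 3/4.
Independent loci: 1/4 × 3/4 = 3/16.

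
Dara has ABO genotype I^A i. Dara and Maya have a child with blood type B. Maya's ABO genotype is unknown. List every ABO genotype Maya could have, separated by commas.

For each candidate genotype of Maya, check whether crossing it with I^A i can produce every observed child phenotype.
  I^A I^A → possible child types {A} ✗
  I^A I^B → possible child types {A, B, AB} ✓
  I^A i → possible child types {O, A} ✗
  I^B I^B → possible child types {B, AB} ✓
  I^B i → possible child types {O, A, B, AB} ✓
  i i → possible child types {O, A} ✗

I^A I^B, I^B I^B, I^B i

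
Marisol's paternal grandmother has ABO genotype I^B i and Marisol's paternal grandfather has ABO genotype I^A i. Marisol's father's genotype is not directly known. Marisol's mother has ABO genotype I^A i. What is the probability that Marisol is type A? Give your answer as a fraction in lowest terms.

Marisol's father's ABO genotype from I^B i × I^A i: 1/4 I^A I^B, 1/4 I^A i, 1/4 I^B i, 1/4 i i.
Crossing each possibility with the mother I^A i and summing P(type A): 1/4·1/2 + 1/4·3/4 + 1/4·1/4 + 1/4·1/2 = 1/2.

1/2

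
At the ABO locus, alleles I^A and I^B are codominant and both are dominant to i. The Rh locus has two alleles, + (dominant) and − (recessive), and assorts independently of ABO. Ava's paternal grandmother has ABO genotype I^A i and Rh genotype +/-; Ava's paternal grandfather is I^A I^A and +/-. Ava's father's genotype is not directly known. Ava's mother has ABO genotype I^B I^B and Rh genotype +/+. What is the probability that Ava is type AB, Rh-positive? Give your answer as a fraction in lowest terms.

3/4

Ava's father's ABO genotype from I^A i × I^A I^A: 1/2 I^A I^A, 1/2 I^A i.
Crossing each possibility with the mother I^B I^B and summing P(type AB): 1/2·1 + 1/2·1/2 = 3/4.
Similarly for Rh via the father's Rh distribution: P(Rh+) = 1.
Independent loci: 3/4 × 1 = 3/4.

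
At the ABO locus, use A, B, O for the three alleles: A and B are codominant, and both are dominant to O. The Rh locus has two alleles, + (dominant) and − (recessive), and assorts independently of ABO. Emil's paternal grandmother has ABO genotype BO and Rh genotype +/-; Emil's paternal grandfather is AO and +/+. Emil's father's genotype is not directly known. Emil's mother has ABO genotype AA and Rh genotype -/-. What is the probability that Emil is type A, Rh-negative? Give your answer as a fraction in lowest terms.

Emil's father's ABO genotype from BO × AO: 1/4 AB, 1/4 AO, 1/4 BO, 1/4 OO.
Crossing each possibility with the mother AA and summing P(type A): 1/4·1/2 + 1/4·1 + 1/4·1/2 + 1/4·1 = 3/4.
Similarly for Rh via the father's Rh distribution: P(Rh-) = 1/4.
Independent loci: 3/4 × 1/4 = 3/16.

3/16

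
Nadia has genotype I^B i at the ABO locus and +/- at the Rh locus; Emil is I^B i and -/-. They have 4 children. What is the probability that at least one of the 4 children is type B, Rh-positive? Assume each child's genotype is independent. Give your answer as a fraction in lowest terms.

ABO cross I^B i × I^B i → 1/4 O, 3/4 B.
Rh cross +/- × -/- → 1/2 Rh+, 1/2 Rh-; so P(type B, Rh-positive) = 3/4 × 1/2 = 3/8 per child.
P(none) = (5/8)^4 = 625/4096; P(at least one) = 1 − 625/4096 = 3471/4096.

3471/4096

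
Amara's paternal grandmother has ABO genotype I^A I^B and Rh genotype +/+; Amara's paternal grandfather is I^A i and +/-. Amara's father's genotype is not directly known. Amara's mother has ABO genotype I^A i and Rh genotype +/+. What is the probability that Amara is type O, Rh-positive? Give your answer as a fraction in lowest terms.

1/8

Amara's father's ABO genotype from I^A I^B × I^A i: 1/4 I^A I^A, 1/4 I^A I^B, 1/4 I^A i, 1/4 I^B i.
Crossing each possibility with the mother I^A i and summing P(type O): 1/4·0 + 1/4·0 + 1/4·1/4 + 1/4·1/4 = 1/8.
Similarly for Rh via the father's Rh distribution: P(Rh+) = 1.
Independent loci: 1/8 × 1 = 1/8.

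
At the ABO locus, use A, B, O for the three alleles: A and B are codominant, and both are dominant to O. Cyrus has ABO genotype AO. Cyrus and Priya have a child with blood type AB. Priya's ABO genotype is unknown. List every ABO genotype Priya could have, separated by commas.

For each candidate genotype of Priya, check whether crossing it with AO can produce every observed child phenotype.
  AA → possible child types {A} ✗
  AB → possible child types {A, B, AB} ✓
  AO → possible child types {O, A} ✗
  BB → possible child types {B, AB} ✓
  BO → possible child types {O, A, B, AB} ✓
  OO → possible child types {O, A} ✗

AB, BB, BO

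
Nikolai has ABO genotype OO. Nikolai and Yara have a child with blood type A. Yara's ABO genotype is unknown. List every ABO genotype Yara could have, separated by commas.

For each candidate genotype of Yara, check whether crossing it with OO can produce every observed child phenotype.
  AA → possible child types {A} ✓
  AB → possible child types {A, B} ✓
  AO → possible child types {O, A} ✓
  BB → possible child types {B} ✗
  BO → possible child types {O, B} ✗
  OO → possible child types {O} ✗

AA, AB, AO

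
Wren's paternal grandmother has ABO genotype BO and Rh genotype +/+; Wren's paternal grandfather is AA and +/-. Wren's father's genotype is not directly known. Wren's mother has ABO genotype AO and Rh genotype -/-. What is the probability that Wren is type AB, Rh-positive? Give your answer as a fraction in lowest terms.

3/32

Wren's father's ABO genotype from BO × AA: 1/2 AB, 1/2 AO.
Crossing each possibility with the mother AO and summing P(type AB): 1/2·1/4 + 1/2·0 = 1/8.
Similarly for Rh via the father's Rh distribution: P(Rh+) = 3/4.
Independent loci: 1/8 × 3/4 = 3/32.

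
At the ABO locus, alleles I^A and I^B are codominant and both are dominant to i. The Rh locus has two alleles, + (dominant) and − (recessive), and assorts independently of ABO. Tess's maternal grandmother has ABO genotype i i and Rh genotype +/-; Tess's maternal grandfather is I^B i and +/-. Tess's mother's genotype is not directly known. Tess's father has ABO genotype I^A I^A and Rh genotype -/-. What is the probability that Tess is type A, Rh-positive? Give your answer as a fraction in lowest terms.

Tess's mother's ABO genotype from i i × I^B i: 1/2 I^B i, 1/2 i i.
Crossing each possibility with the father I^A I^A and summing P(type A): 1/2·1/2 + 1/2·1 = 3/4.
Similarly for Rh via the mother's Rh distribution: P(Rh+) = 1/2.
Independent loci: 3/4 × 1/2 = 3/8.

3/8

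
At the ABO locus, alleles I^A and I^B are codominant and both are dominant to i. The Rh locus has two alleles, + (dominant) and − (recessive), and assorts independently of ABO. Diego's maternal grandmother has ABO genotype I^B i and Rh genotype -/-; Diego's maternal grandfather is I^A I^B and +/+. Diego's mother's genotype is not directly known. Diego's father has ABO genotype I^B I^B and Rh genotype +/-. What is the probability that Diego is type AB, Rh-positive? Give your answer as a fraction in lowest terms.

Diego's mother's ABO genotype from I^B i × I^A I^B: 1/4 I^A I^B, 1/4 I^A i, 1/4 I^B I^B, 1/4 I^B i.
Crossing each possibility with the father I^B I^B and summing P(type AB): 1/4·1/2 + 1/4·1/2 + 1/4·0 + 1/4·0 = 1/4.
Similarly for Rh via the mother's Rh distribution: P(Rh+) = 3/4.
Independent loci: 1/4 × 3/4 = 3/16.

3/16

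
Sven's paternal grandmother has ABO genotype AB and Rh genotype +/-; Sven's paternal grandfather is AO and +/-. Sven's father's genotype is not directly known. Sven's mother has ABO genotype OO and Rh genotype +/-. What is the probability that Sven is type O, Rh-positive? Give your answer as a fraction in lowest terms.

3/16

Sven's father's ABO genotype from AB × AO: 1/4 AA, 1/4 AB, 1/4 AO, 1/4 BO.
Crossing each possibility with the mother OO and summing P(type O): 1/4·0 + 1/4·0 + 1/4·1/2 + 1/4·1/2 = 1/4.
Similarly for Rh via the father's Rh distribution: P(Rh+) = 3/4.
Independent loci: 1/4 × 3/4 = 3/16.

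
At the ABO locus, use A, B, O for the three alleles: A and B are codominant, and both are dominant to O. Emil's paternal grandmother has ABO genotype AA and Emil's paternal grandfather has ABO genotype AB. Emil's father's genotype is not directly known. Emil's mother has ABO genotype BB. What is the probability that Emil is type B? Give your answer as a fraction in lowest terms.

Emil's father's ABO genotype from AA × AB: 1/2 AA, 1/2 AB.
Crossing each possibility with the mother BB and summing P(type B): 1/2·0 + 1/2·1/2 = 1/4.

1/4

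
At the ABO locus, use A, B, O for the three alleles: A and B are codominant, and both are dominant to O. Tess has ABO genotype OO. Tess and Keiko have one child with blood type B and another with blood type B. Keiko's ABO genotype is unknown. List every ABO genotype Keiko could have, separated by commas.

AB, BB, BO

For each candidate genotype of Keiko, check whether crossing it with OO can produce every observed child phenotype.
  AA → possible child types {A} ✗
  AB → possible child types {A, B} ✓
  AO → possible child types {O, A} ✗
  BB → possible child types {B} ✓
  BO → possible child types {O, B} ✓
  OO → possible child types {O} ✗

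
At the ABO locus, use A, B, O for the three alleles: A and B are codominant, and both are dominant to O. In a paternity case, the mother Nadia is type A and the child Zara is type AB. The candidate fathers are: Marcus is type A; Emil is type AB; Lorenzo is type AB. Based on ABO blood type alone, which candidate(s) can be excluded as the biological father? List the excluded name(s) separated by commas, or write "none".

A candidate is excluded only if no genotype consistent with his phenotype could produce a type AB child with a type A mother.
Marcus (type A): no genotype consistent with that phenotype can produce a type-AB child with a type-A mother.

Marcus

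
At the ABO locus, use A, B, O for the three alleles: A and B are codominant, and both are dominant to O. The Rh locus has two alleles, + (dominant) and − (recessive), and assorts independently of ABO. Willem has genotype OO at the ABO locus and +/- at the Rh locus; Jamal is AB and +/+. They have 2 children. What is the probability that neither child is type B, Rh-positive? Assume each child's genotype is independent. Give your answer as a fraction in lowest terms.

ABO cross OO × AB → 1/2 A, 1/2 B.
Rh cross +/- × +/+ → 1 Rh+; so P(type B, Rh-positive) = 1/2 × 1 = 1/2 per child.
P(not type B, Rh-positive) = 1/2 for one child; (1/2)^2 = 1/4.

1/4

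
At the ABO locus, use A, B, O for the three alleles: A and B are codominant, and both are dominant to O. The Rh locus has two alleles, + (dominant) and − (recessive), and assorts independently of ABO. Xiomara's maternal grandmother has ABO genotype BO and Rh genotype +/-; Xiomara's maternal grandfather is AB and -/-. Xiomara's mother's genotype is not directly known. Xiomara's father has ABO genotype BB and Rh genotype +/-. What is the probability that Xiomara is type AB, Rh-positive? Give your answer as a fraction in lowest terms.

5/32

Xiomara's mother's ABO genotype from BO × AB: 1/4 AB, 1/4 AO, 1/4 BB, 1/4 BO.
Crossing each possibility with the father BB and summing P(type AB): 1/4·1/2 + 1/4·1/2 + 1/4·0 + 1/4·0 = 1/4.
Similarly for Rh via the mother's Rh distribution: P(Rh+) = 5/8.
Independent loci: 1/4 × 5/8 = 5/32.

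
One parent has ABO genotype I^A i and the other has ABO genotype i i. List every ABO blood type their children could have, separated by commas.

O, A

Gametes from I^A i × i i give offspring ABO genotypes I^A i, i i, i.e. phenotypes O, A.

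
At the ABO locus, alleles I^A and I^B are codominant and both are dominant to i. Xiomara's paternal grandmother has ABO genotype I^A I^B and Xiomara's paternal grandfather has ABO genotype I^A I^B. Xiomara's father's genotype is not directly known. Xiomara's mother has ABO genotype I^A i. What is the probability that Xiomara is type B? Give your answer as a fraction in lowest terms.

Xiomara's father's ABO genotype from I^A I^B × I^A I^B: 1/4 I^A I^A, 1/2 I^A I^B, 1/4 I^B I^B.
Crossing each possibility with the mother I^A i and summing P(type B): 1/4·0 + 1/2·1/4 + 1/4·1/2 = 1/4.

1/4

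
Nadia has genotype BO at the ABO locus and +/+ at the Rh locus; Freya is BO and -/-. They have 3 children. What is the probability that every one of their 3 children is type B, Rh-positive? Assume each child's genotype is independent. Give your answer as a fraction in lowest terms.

ABO cross BO × BO → 1/4 O, 3/4 B.
Rh cross +/+ × -/- → 1 Rh+; so P(type B, Rh-positive) = 3/4 × 1 = 3/4 per child.
All 3 independent: (3/4)^3 = 27/64.

27/64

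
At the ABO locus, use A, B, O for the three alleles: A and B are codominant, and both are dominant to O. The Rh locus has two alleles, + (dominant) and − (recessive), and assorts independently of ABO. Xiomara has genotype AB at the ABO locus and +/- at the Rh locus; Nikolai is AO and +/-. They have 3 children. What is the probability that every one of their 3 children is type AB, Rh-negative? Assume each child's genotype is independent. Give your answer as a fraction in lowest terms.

1/4096

ABO cross AB × AO → 1/2 A, 1/4 B, 1/4 AB.
Rh cross +/- × +/- → 3/4 Rh+, 1/4 Rh-; so P(type AB, Rh-negative) = 1/4 × 1/4 = 1/16 per child.
All 3 independent: (1/16)^3 = 1/4096.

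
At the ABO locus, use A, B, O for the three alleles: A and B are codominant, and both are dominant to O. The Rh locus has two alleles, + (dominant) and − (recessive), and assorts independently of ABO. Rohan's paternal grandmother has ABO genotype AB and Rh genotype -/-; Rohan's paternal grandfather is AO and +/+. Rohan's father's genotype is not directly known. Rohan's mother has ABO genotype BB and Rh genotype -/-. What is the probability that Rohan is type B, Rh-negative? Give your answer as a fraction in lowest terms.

Rohan's father's ABO genotype from AB × AO: 1/4 AA, 1/4 AB, 1/4 AO, 1/4 BO.
Crossing each possibility with the mother BB and summing P(type B): 1/4·0 + 1/4·1/2 + 1/4·1/2 + 1/4·1 = 1/2.
Similarly for Rh via the father's Rh distribution: P(Rh-) = 1/2.
Independent loci: 1/2 × 1/2 = 1/4.

1/4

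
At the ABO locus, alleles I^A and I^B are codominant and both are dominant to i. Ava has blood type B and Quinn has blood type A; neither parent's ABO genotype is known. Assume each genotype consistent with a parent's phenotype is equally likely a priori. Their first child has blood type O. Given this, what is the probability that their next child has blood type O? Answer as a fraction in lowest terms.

Possible genotypes: Ava ∈ {I^B I^B, I^B i}; Quinn ∈ {I^A I^A, I^A i}.
Weight each parental genotype pair by prior × P(type-O child):
  I^B i × I^A i: posterior weight 1; P(next child type O) = 1/4.
Weighted sum = 1/4.

1/4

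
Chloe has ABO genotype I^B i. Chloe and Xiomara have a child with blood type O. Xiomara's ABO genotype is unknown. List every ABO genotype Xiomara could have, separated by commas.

For each candidate genotype of Xiomara, check whether crossing it with I^B i can produce every observed child phenotype.
  I^A I^A → possible child types {A, AB} ✗
  I^A I^B → possible child types {A, B, AB} ✗
  I^A i → possible child types {O, A, B, AB} ✓
  I^B I^B → possible child types {B} ✗
  I^B i → possible child types {O, B} ✓
  i i → possible child types {O, B} ✓

I^A i, I^B i, i i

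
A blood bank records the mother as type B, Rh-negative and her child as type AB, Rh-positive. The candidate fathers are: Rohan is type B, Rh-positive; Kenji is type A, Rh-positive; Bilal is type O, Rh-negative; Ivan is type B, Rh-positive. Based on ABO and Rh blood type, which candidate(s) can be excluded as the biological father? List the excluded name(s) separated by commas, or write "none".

A candidate is excluded only if no genotype consistent with his phenotype could produce a type AB, Rh-positive child with a type B, Rh-negative mother.
Rohan (type B, Rh+): no genotype consistent with that phenotype can produce a type-AB Rh+ child with a type-B mother.
Bilal (type O, Rh-): no genotype consistent with that phenotype can produce a type-AB Rh+ child with a type-B mother.
Ivan (type B, Rh+): no genotype consistent with that phenotype can produce a type-AB Rh+ child with a type-B mother.

Rohan, Bilal, Ivan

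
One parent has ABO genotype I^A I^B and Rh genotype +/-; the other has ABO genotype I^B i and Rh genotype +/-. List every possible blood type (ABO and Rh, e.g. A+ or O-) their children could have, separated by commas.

Gametes from I^A I^B × I^B i give offspring ABO genotypes I^A I^B, I^A i, I^B I^B, I^B i, i.e. phenotypes A, B, AB.
Rh cross +/- × +/- → phenotypes Rh+, Rh-.
Combining independently: A+, A-, B+, B-, AB+, AB-.

A+, A-, B+, B-, AB+, AB-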